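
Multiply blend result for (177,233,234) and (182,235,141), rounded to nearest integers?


Multiply: C = A×B/255, rounded to nearest integer
R: 177×182/255 = 32214/255 ≈ 126.329 → 126
G: 233×235/255 = 54755/255 ≈ 214.725 → 215
B: 234×141/255 = 32994/255 ≈ 129.388 → 129
= RGB(126, 215, 129)


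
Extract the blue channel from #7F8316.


Color: #7F8316
R = 7F = 127
G = 83 = 131
B = 16 = 22
Blue = 22


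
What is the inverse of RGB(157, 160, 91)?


Invert: (255-R, 255-G, 255-B)
R: 255-157 = 98
G: 255-160 = 95
B: 255-91 = 164
= RGB(98, 95, 164)


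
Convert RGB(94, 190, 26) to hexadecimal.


R = 94 → 5E (hex)
G = 190 → BE (hex)
B = 26 → 1A (hex)
Hex = #5EBE1A


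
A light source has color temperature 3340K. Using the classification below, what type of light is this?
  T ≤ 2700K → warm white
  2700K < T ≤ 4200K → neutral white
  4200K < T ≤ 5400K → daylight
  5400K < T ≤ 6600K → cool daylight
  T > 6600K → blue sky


Temperature: 3340K
2700K < 3340K ≤ 4200K → neutral white
Classification: neutral white


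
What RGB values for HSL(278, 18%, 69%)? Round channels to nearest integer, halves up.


H=278°, S=0.18, L=0.69
C = (1-|2L-1|)×S = (1-|0.38|)×0.18 = 0.1116
H' = H/60 = 278/60 ≈ 4.6333; X = C×(1-|H' mod 2 - 1|) = 0.07068
m = L - C/2 = 0.69 - 0.0558 = 0.6342
Sector ⌊H'⌋ = 4 → (R',G',B') = (0.07068, 0.0, 0.1116)
RGB = ((R'+m)×255, (G'+m)×255, (B'+m)×255) = (179.7444, 161.721, 190.179)
Round half up → RGB(180, 162, 190)


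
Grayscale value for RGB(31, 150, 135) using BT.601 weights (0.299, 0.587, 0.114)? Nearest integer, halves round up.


Gray = 0.299×R + 0.587×G + 0.114×B
Gray = 0.299×31 + 0.587×150 + 0.114×135
Gray = 9.269 + 88.050 + 15.390
Gray = 112.709 → round half up → 113
Gray = 113


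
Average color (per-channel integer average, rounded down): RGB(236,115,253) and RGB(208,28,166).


Midpoint: each channel = ⌊(C₁+C₂)/2⌋
R: ⌊(236+208)/2⌋ = 222
G: ⌊(115+28)/2⌋ = 71
B: ⌊(253+166)/2⌋ = 209
= RGB(222, 71, 209)


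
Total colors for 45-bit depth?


Colors = 2^bits = 2^45
= 35,184,372,088,832 colors


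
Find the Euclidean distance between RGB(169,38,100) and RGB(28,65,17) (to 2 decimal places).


d = √[(R₁-R₂)² + (G₁-G₂)² + (B₁-B₂)²]
d = √[(169-28)² + (38-65)² + (100-17)²]
d = √[19881 + 729 + 6889]
d = √27499
d ≈ 165.83


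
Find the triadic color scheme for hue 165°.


Triadic: equally spaced at 120° intervals
H1 = 165°
H2 = (165 + 120) mod 360 = 285°
H3 = (165 + 240) mod 360 = 45°
Triadic = 165°, 285°, 45°


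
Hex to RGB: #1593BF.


15 → 21 (R)
93 → 147 (G)
BF → 191 (B)
= RGB(21, 147, 191)


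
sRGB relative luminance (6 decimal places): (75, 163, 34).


Linearize each channel (sRGB transfer function): c = v/255; c_lin = c/12.92 if c ≤ 0.04045, else ((c+0.055)/1.055)^2.4
  R: 75/255 ≈ 0.294118 > 0.04045 → ((0.294118+0.055)/1.055)^2.4 ≈ 0.070360
  G: 163/255 ≈ 0.639216 > 0.04045 → ((0.639216+0.055)/1.055)^2.4 ≈ 0.366253
  B: 34/255 ≈ 0.133333 > 0.04045 → ((0.133333+0.055)/1.055)^2.4 ≈ 0.015996
R_lin = 0.070360, G_lin = 0.366253, B_lin = 0.015996
L = 0.2126×R + 0.7152×G + 0.0722×B
L = 0.2126×0.070360 + 0.7152×0.366253 + 0.0722×0.015996
L ≈ 0.278057


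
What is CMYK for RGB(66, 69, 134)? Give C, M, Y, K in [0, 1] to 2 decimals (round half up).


R'=66/255≈0.2588, G'=69/255≈0.2706, B'=134/255≈0.5255
K = 1 - max(R',G',B') = 1 - 134/255 = 121/255 = 0.47450… → 0.47
(1-R'-K)/(1-K) simplifies to (max-R)/max with max = 134:
C = (134-66)/134 = 68/134 = 0.50746… → 0.51
M = (134-69)/134 = 65/134 = 0.48507… → 0.49
Y = (134-134)/134 = 0/134 = 0 → 0.00
= CMYK(0.51, 0.49, 0.00, 0.47)


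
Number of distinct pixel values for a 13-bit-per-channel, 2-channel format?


Total bits = 13 bits/channel × 2 channels = 26 bits
Distinct pixel values = 2^26
= 67,108,864 pixel values


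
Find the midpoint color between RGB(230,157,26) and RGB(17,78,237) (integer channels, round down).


Midpoint: each channel = ⌊(C₁+C₂)/2⌋
R: ⌊(230+17)/2⌋ = 123
G: ⌊(157+78)/2⌋ = 117
B: ⌊(26+237)/2⌋ = 131
= RGB(123, 117, 131)


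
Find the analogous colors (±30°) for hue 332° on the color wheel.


Base hue: 332°
Left analog: (332 - 30) mod 360 = 302°
Right analog: (332 + 30) mod 360 = 2°
Analogous hues = 302° and 2°


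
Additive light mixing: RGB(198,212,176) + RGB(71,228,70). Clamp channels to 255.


Additive: each channel = min(255, C₁+C₂)
R: 198+71 = 269 → 255
G: 212+228 = 440 → 255
B: 176+70 = 246 → 246
= RGB(255, 255, 246)


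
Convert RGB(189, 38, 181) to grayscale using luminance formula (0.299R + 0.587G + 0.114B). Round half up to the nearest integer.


Gray = 0.299×R + 0.587×G + 0.114×B
Gray = 0.299×189 + 0.587×38 + 0.114×181
Gray = 56.511 + 22.306 + 20.634
Gray = 99.451 → round half up → 99
Gray = 99


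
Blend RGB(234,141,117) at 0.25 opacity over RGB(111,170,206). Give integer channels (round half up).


C = α×F + (1-α)×B, with 1-α = 0.75
R: 0.25×234 + 0.75×111 = 58.50 + 83.25 = 141.75 → 142
G: 0.25×141 + 0.75×170 = 35.25 + 127.50 = 162.75 → 163
B: 0.25×117 + 0.75×206 = 29.25 + 154.50 = 183.75 → 184
= RGB(142, 163, 184)


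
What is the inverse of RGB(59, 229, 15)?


Invert: (255-R, 255-G, 255-B)
R: 255-59 = 196
G: 255-229 = 26
B: 255-15 = 240
= RGB(196, 26, 240)


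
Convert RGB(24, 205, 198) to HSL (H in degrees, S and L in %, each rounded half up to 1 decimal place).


Normalize: R'=24/255≈0.0941, G'=205/255≈0.8039, B'=198/255≈0.7765
Max=205/255, Min=24/255, Δ=Max-Min=181/255
L = (Max+Min)/2 = (205+24)/510 = 229/510 = 0.44901… → L = 44.9%
L ≤ 0.5 → S = Δ/(Max+Min) = 181/(205+24) = 181/229 = 0.79039… → S = 79.0%
(the 1/255 factors cancel in S and H, so raw channel differences can be used)
Max is G' → H = 60 × ((B-R)/Δ + 2) = 60 × ((198-24)/181 + 2)
  174/181 + 2 = 0.9613… + 2 = 2.9613…
  H = 60 × 2.9613… = 177.679…° → H = 177.7°
= HSL(177.7°, 79.0%, 44.9%)


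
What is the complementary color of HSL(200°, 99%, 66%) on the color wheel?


Complement = opposite side of color wheel = hue + 180°
H' = (200 + 180) mod 360 = 20°
S and L unchanged.
= HSL(20°, 99%, 66%)


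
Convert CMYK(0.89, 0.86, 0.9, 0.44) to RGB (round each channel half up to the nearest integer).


R = 255 × (1-C) × (1-K) = 255 × 0.11 × 0.56 = 15.708 → 16
G = 255 × (1-M) × (1-K) = 255 × 0.14 × 0.56 = 19.992 → 20
B = 255 × (1-Y) × (1-K) = 255 × 0.10 × 0.56 = 14.28 → 14
= RGB(16, 20, 14)


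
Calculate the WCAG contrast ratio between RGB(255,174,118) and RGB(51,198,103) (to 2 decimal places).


Linearize each sRGB channel c=v/255: c/12.92 if c ≤ 0.04045 else ((c+0.055)/1.055)^2.4
L = 0.2126×R_lin + 0.7152×G_lin + 0.0722×B_lin
Color 1 (255,174,118):
  R=255: 255/255≈1.0000 > 0.04045 → ((1.0000+0.055)/1.055)^2.4 ≈ 1.00000
  G=174: 174/255≈0.6824 > 0.04045 → ((0.6824+0.055)/1.055)^2.4 ≈ 0.42327
  B=118: 118/255≈0.4627 > 0.04045 → ((0.4627+0.055)/1.055)^2.4 ≈ 0.18116
  L1 = 0.2126×1.00000 + 0.7152×0.42327 + 0.0722×0.18116 ≈ 0.52840
Color 2 (51,198,103):
  R=51: 51/255≈0.2000 > 0.04045 → ((0.2000+0.055)/1.055)^2.4 ≈ 0.03310
  G=198: 198/255≈0.7765 > 0.04045 → ((0.7765+0.055)/1.055)^2.4 ≈ 0.56471
  B=103: 103/255≈0.4039 > 0.04045 → ((0.4039+0.055)/1.055)^2.4 ≈ 0.13563
  L2 = 0.2126×0.03310 + 0.7152×0.56471 + 0.0722×0.13563 ≈ 0.42071
Lighter = 0.52840, Darker = 0.42071
Ratio = (L_lighter + 0.05) / (L_darker + 0.05)
Ratio = (0.52840 + 0.05) / (0.42071 + 0.05) = 0.57840 / 0.47071 ≈ 1.2288
Ratio ≈ 1.23:1


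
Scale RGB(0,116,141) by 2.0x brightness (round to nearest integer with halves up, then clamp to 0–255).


Multiply each channel by 2.0, round half up, clamp to [0, 255]
R: 0×2.0 = 0
G: 116×2.0 = 232
B: 141×2.0 = 282 → clamp → 255
= RGB(0, 232, 255)


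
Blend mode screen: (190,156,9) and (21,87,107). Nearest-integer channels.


Screen: C = 255 - (255-A)×(255-B)/255, rounded to nearest integer
R: 255 - (255-190)×(255-21)/255 = 255 - 15210/255 ≈ 255 - 59.647 = 195.353 → 195
G: 255 - (255-156)×(255-87)/255 = 255 - 16632/255 ≈ 255 - 65.224 = 189.776 → 190
B: 255 - (255-9)×(255-107)/255 = 255 - 36408/255 ≈ 255 - 142.776 = 112.224 → 112
= RGB(195, 190, 112)


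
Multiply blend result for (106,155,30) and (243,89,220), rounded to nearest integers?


Multiply: C = A×B/255, rounded to nearest integer
R: 106×243/255 = 25758/255 ≈ 101.012 → 101
G: 155×89/255 = 13795/255 ≈ 54.098 → 54
B: 30×220/255 = 6600/255 ≈ 25.882 → 26
= RGB(101, 54, 26)


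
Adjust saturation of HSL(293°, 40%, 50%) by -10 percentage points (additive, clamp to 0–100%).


Original S = 40%
Adjustment = -10 percentage points
New S = 40 + (-10) = 30
Clamp to [0, 100] → 30
= HSL(293°, 30%, 50%)


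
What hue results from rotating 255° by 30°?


New hue = (H + rotation) mod 360
New hue = (255 + 30) mod 360
= 285 mod 360
= 285°


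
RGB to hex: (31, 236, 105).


R = 31 → 1F (hex)
G = 236 → EC (hex)
B = 105 → 69 (hex)
Hex = #1FEC69


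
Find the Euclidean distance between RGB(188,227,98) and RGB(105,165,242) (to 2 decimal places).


d = √[(R₁-R₂)² + (G₁-G₂)² + (B₁-B₂)²]
d = √[(188-105)² + (227-165)² + (98-242)²]
d = √[6889 + 3844 + 20736]
d = √31469
d ≈ 177.40


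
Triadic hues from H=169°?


Triadic: equally spaced at 120° intervals
H1 = 169°
H2 = (169 + 120) mod 360 = 289°
H3 = (169 + 240) mod 360 = 49°
Triadic = 169°, 289°, 49°


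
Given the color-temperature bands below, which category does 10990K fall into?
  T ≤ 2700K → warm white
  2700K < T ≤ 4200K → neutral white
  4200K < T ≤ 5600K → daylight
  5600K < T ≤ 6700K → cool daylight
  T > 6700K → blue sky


Temperature: 10990K
10990K > 6700K → blue sky
Classification: blue sky


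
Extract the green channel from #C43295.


Color: #C43295
R = C4 = 196
G = 32 = 50
B = 95 = 149
Green = 50


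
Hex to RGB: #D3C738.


D3 → 211 (R)
C7 → 199 (G)
38 → 56 (B)
= RGB(211, 199, 56)


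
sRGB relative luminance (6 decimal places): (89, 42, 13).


Linearize each channel (sRGB transfer function): c = v/255; c_lin = c/12.92 if c ≤ 0.04045, else ((c+0.055)/1.055)^2.4
  R: 89/255 ≈ 0.349020 > 0.04045 → ((0.349020+0.055)/1.055)^2.4 ≈ 0.099899
  G: 42/255 ≈ 0.164706 > 0.04045 → ((0.164706+0.055)/1.055)^2.4 ≈ 0.023153
  B: 13/255 ≈ 0.050980 > 0.04045 → ((0.050980+0.055)/1.055)^2.4 ≈ 0.004025
R_lin = 0.099899, G_lin = 0.023153, B_lin = 0.004025
L = 0.2126×R + 0.7152×G + 0.0722×B
L = 0.2126×0.099899 + 0.7152×0.023153 + 0.0722×0.004025
L ≈ 0.038088


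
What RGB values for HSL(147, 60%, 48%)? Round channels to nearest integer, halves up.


H=147°, S=0.60, L=0.48
C = (1-|2L-1|)×S = (1-|-0.04|)×0.60 = 0.576
H' = H/60 = 147/60 ≈ 2.4500; X = C×(1-|H' mod 2 - 1|) = 0.2592
m = L - C/2 = 0.48 - 0.288 = 0.192
Sector ⌊H'⌋ = 2 → (R',G',B') = (0.0, 0.576, 0.2592)
RGB = ((R'+m)×255, (G'+m)×255, (B'+m)×255) = (48.96, 195.84, 115.056)
Round half up → RGB(49, 196, 115)


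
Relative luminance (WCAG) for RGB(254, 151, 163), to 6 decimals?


Linearize each channel (sRGB transfer function): c = v/255; c_lin = c/12.92 if c ≤ 0.04045, else ((c+0.055)/1.055)^2.4
  R: 254/255 ≈ 0.996078 > 0.04045 → ((0.996078+0.055)/1.055)^2.4 ≈ 0.991102
  G: 151/255 ≈ 0.592157 > 0.04045 → ((0.592157+0.055)/1.055)^2.4 ≈ 0.309469
  B: 163/255 ≈ 0.639216 > 0.04045 → ((0.639216+0.055)/1.055)^2.4 ≈ 0.366253
R_lin = 0.991102, G_lin = 0.309469, B_lin = 0.366253
L = 0.2126×R + 0.7152×G + 0.0722×B
L = 0.2126×0.991102 + 0.7152×0.309469 + 0.0722×0.366253
L ≈ 0.458484


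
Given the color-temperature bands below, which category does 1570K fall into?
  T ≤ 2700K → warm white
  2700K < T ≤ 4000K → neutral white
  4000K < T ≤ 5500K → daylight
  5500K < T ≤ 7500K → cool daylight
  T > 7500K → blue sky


Temperature: 1570K
1570K ≤ 2700K → warm white
Classification: warm white


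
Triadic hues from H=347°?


Triadic: equally spaced at 120° intervals
H1 = 347°
H2 = (347 + 120) mod 360 = 107°
H3 = (347 + 240) mod 360 = 227°
Triadic = 347°, 107°, 227°


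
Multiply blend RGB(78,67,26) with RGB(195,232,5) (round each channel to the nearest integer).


Multiply: C = A×B/255, rounded to nearest integer
R: 78×195/255 = 15210/255 ≈ 59.647 → 60
G: 67×232/255 = 15544/255 ≈ 60.957 → 61
B: 26×5/255 = 130/255 ≈ 0.510 → 1
= RGB(60, 61, 1)


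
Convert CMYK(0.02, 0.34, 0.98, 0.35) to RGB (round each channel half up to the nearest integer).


R = 255 × (1-C) × (1-K) = 255 × 0.98 × 0.65 = 162.435 → 162
G = 255 × (1-M) × (1-K) = 255 × 0.66 × 0.65 = 109.395 → 109
B = 255 × (1-Y) × (1-K) = 255 × 0.02 × 0.65 = 3.315 → 3
= RGB(162, 109, 3)


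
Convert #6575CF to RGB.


65 → 101 (R)
75 → 117 (G)
CF → 207 (B)
= RGB(101, 117, 207)


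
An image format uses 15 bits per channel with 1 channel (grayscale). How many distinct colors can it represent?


Total bits = 15 bits/channel × 1 channels = 15 bits
Distinct colors = 2^15
= 32,768 colors


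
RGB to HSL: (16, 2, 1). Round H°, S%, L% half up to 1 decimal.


Normalize: R'=16/255≈0.0627, G'=2/255≈0.0078, B'=1/255≈0.0039
Max=16/255, Min=1/255, Δ=Max-Min=15/255
L = (Max+Min)/2 = (16+1)/510 = 17/510 = 0.03333… → L = 3.3%
L ≤ 0.5 → S = Δ/(Max+Min) = 15/(16+1) = 15/17 = 0.88235… → S = 88.2%
(the 1/255 factors cancel in S and H, so raw channel differences can be used)
Max is R' → H = 60 × (((G-B)/Δ) mod 6) = 60 × (((2-1)/15) mod 6)
  1/15 = 0.0666…
  H = 60 × 0.0666… = 4° → H = 4.0°
= HSL(4.0°, 88.2%, 3.3%)


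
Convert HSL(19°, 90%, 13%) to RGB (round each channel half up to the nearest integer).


H=19°, S=0.90, L=0.13
C = (1-|2L-1|)×S = (1-|-0.74|)×0.90 = 0.234
H' = H/60 = 19/60 ≈ 0.3167; X = C×(1-|H' mod 2 - 1|) = 0.0741
m = L - C/2 = 0.13 - 0.117 = 0.013
Sector ⌊H'⌋ = 0 → (R',G',B') = (0.234, 0.0741, 0.0)
RGB = ((R'+m)×255, (G'+m)×255, (B'+m)×255) = (62.985, 22.2105, 3.315)
Round half up → RGB(63, 22, 3)


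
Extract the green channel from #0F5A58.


Color: #0F5A58
R = 0F = 15
G = 5A = 90
B = 58 = 88
Green = 90


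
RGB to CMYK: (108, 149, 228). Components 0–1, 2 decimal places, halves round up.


R'=108/255≈0.4235, G'=149/255≈0.5843, B'=228/255≈0.8941
K = 1 - max(R',G',B') = 1 - 228/255 = 27/255 = 0.10588… → 0.11
(1-R'-K)/(1-K) simplifies to (max-R)/max with max = 228:
C = (228-108)/228 = 120/228 = 0.52631… → 0.53
M = (228-149)/228 = 79/228 = 0.34649… → 0.35
Y = (228-228)/228 = 0/228 = 0 → 0.00
= CMYK(0.53, 0.35, 0.00, 0.11)


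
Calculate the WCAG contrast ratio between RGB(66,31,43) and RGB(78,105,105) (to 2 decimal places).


Linearize each sRGB channel c=v/255: c/12.92 if c ≤ 0.04045 else ((c+0.055)/1.055)^2.4
L = 0.2126×R_lin + 0.7152×G_lin + 0.0722×B_lin
Color 1 (66,31,43):
  R=66: 66/255≈0.2588 > 0.04045 → ((0.2588+0.055)/1.055)^2.4 ≈ 0.05448
  G=31: 31/255≈0.1216 > 0.04045 → ((0.1216+0.055)/1.055)^2.4 ≈ 0.01370
  B=43: 43/255≈0.1686 > 0.04045 → ((0.1686+0.055)/1.055)^2.4 ≈ 0.02416
  L1 = 0.2126×0.05448 + 0.7152×0.01370 + 0.0722×0.02416 ≈ 0.02313
Color 2 (78,105,105):
  R=78: 78/255≈0.3059 > 0.04045 → ((0.3059+0.055)/1.055)^2.4 ≈ 0.07619
  G=105: 105/255≈0.4118 > 0.04045 → ((0.4118+0.055)/1.055)^2.4 ≈ 0.14126
  B=105: 105/255≈0.4118 > 0.04045 → ((0.4118+0.055)/1.055)^2.4 ≈ 0.14126
  L2 = 0.2126×0.07619 + 0.7152×0.14126 + 0.0722×0.14126 ≈ 0.12743
Lighter = 0.12743, Darker = 0.02313
Ratio = (L_lighter + 0.05) / (L_darker + 0.05)
Ratio = (0.12743 + 0.05) / (0.02313 + 0.05) = 0.17743 / 0.07313 ≈ 2.4263
Ratio ≈ 2.43:1


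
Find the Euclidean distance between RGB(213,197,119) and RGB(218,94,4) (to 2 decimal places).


d = √[(R₁-R₂)² + (G₁-G₂)² + (B₁-B₂)²]
d = √[(213-218)² + (197-94)² + (119-4)²]
d = √[25 + 10609 + 13225]
d = √23859
d ≈ 154.46


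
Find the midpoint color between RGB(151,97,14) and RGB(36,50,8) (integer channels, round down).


Midpoint: each channel = ⌊(C₁+C₂)/2⌋
R: ⌊(151+36)/2⌋ = 93
G: ⌊(97+50)/2⌋ = 73
B: ⌊(14+8)/2⌋ = 11
= RGB(93, 73, 11)


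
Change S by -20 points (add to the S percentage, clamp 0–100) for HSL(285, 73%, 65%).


Original S = 73%
Adjustment = -20 percentage points
New S = 73 + (-20) = 53
Clamp to [0, 100] → 53
= HSL(285°, 53%, 65%)


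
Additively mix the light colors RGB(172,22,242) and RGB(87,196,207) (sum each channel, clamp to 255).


Additive: each channel = min(255, C₁+C₂)
R: 172+87 = 259 → 255
G: 22+196 = 218 → 218
B: 242+207 = 449 → 255
= RGB(255, 218, 255)


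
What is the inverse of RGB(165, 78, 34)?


Invert: (255-R, 255-G, 255-B)
R: 255-165 = 90
G: 255-78 = 177
B: 255-34 = 221
= RGB(90, 177, 221)


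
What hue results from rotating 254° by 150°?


New hue = (H + rotation) mod 360
New hue = (254 + 150) mod 360
= 404 mod 360
= 44°


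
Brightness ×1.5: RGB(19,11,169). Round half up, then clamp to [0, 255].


Multiply each channel by 1.5, round half up, clamp to [0, 255]
R: 19×1.5 = 28.5 → round → 29
G: 11×1.5 = 16.5 → round → 17
B: 169×1.5 = 253.5 → round → 254
= RGB(29, 17, 254)


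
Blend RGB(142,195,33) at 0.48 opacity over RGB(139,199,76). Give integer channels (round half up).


C = α×F + (1-α)×B, with 1-α = 0.52
R: 0.48×142 + 0.52×139 = 68.16 + 72.28 = 140.44 → 140
G: 0.48×195 + 0.52×199 = 93.60 + 103.48 = 197.08 → 197
B: 0.48×33 + 0.52×76 = 15.84 + 39.52 = 55.36 → 55
= RGB(140, 197, 55)


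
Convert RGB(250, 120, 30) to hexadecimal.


R = 250 → FA (hex)
G = 120 → 78 (hex)
B = 30 → 1E (hex)
Hex = #FA781E


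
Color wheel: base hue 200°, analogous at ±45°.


Base hue: 200°
Left analog: (200 - 45) mod 360 = 155°
Right analog: (200 + 45) mod 360 = 245°
Analogous hues = 155° and 245°


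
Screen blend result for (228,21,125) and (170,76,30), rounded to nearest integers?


Screen: C = 255 - (255-A)×(255-B)/255, rounded to nearest integer
R: 255 - (255-228)×(255-170)/255 = 255 - 2295/255 ≈ 255 - 9.000 = 246.000 → 246
G: 255 - (255-21)×(255-76)/255 = 255 - 41886/255 ≈ 255 - 164.259 = 90.741 → 91
B: 255 - (255-125)×(255-30)/255 = 255 - 29250/255 ≈ 255 - 114.706 = 140.294 → 140
= RGB(246, 91, 140)


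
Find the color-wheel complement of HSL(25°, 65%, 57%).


Complement = opposite side of color wheel = hue + 180°
H' = (25 + 180) mod 360 = 205°
S and L unchanged.
= HSL(205°, 65%, 57%)


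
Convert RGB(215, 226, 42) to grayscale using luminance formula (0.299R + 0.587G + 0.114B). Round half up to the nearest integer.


Gray = 0.299×R + 0.587×G + 0.114×B
Gray = 0.299×215 + 0.587×226 + 0.114×42
Gray = 64.285 + 132.662 + 4.788
Gray = 201.735 → round half up → 202
Gray = 202


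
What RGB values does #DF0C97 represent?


DF → 223 (R)
0C → 12 (G)
97 → 151 (B)
= RGB(223, 12, 151)


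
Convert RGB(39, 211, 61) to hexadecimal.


R = 39 → 27 (hex)
G = 211 → D3 (hex)
B = 61 → 3D (hex)
Hex = #27D33D


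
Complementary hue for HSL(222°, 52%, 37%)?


Complement = opposite side of color wheel = hue + 180°
H' = (222 + 180) mod 360 = 42°
S and L unchanged.
= HSL(42°, 52%, 37%)


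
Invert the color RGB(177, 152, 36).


Invert: (255-R, 255-G, 255-B)
R: 255-177 = 78
G: 255-152 = 103
B: 255-36 = 219
= RGB(78, 103, 219)


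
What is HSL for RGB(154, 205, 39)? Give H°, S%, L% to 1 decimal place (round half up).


Normalize: R'=154/255≈0.6039, G'=205/255≈0.8039, B'=39/255≈0.1529
Max=205/255, Min=39/255, Δ=Max-Min=166/255
L = (Max+Min)/2 = (205+39)/510 = 244/510 = 0.47843… → L = 47.8%
L ≤ 0.5 → S = Δ/(Max+Min) = 166/(205+39) = 166/244 = 0.68032… → S = 68.0%
(the 1/255 factors cancel in S and H, so raw channel differences can be used)
Max is G' → H = 60 × ((B-R)/Δ + 2) = 60 × ((39-154)/166 + 2)
  -115/166 + 2 = -0.6927… + 2 = 1.3072…
  H = 60 × 1.3072… = 78.433…° → H = 78.4°
= HSL(78.4°, 68.0%, 47.8%)


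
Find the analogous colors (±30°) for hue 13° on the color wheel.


Base hue: 13°
Left analog: (13 - 30) mod 360 = 343°
Right analog: (13 + 30) mod 360 = 43°
Analogous hues = 343° and 43°


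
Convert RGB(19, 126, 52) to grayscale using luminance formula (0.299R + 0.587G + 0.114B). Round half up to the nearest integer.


Gray = 0.299×R + 0.587×G + 0.114×B
Gray = 0.299×19 + 0.587×126 + 0.114×52
Gray = 5.681 + 73.962 + 5.928
Gray = 85.571 → round half up → 86
Gray = 86


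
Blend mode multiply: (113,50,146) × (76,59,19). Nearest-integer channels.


Multiply: C = A×B/255, rounded to nearest integer
R: 113×76/255 = 8588/255 ≈ 33.678 → 34
G: 50×59/255 = 2950/255 ≈ 11.569 → 12
B: 146×19/255 = 2774/255 ≈ 10.878 → 11
= RGB(34, 12, 11)


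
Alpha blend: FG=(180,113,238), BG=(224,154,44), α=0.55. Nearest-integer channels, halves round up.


C = α×F + (1-α)×B, with 1-α = 0.45
R: 0.55×180 + 0.45×224 = 99.00 + 100.80 = 199.80 → 200
G: 0.55×113 + 0.45×154 = 62.15 + 69.30 = 131.45 → 131
B: 0.55×238 + 0.45×44 = 130.90 + 19.80 = 150.70 → 151
= RGB(200, 131, 151)


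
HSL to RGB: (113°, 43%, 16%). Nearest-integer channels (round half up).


H=113°, S=0.43, L=0.16
C = (1-|2L-1|)×S = (1-|-0.68|)×0.43 = 0.1376
H' = H/60 = 113/60 ≈ 1.8833; X = C×(1-|H' mod 2 - 1|) ≈ 0.0161
m = L - C/2 = 0.16 - 0.0688 = 0.0912
Sector ⌊H'⌋ = 1 → (R',G',B') = (≈0.0161, 0.1376, 0.0)
RGB = ((R'+m)×255, (G'+m)×255, (B'+m)×255) = (27.3496, 58.344, 23.256)
Round half up → RGB(27, 58, 23)


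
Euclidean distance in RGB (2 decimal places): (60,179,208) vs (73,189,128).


d = √[(R₁-R₂)² + (G₁-G₂)² + (B₁-B₂)²]
d = √[(60-73)² + (179-189)² + (208-128)²]
d = √[169 + 100 + 6400]
d = √6669
d ≈ 81.66


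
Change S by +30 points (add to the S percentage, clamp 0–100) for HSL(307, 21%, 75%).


Original S = 21%
Adjustment = +30 percentage points
New S = 21 + (30) = 51
Clamp to [0, 100] → 51
= HSL(307°, 51%, 75%)


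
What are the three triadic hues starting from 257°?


Triadic: equally spaced at 120° intervals
H1 = 257°
H2 = (257 + 120) mod 360 = 17°
H3 = (257 + 240) mod 360 = 137°
Triadic = 257°, 17°, 137°


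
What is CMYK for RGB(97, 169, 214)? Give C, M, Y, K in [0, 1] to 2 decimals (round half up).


R'=97/255≈0.3804, G'=169/255≈0.6627, B'=214/255≈0.8392
K = 1 - max(R',G',B') = 1 - 214/255 = 41/255 = 0.16078… → 0.16
(1-R'-K)/(1-K) simplifies to (max-R)/max with max = 214:
C = (214-97)/214 = 117/214 = 0.54672… → 0.55
M = (214-169)/214 = 45/214 = 0.21028… → 0.21
Y = (214-214)/214 = 0/214 = 0 → 0.00
= CMYK(0.55, 0.21, 0.00, 0.16)


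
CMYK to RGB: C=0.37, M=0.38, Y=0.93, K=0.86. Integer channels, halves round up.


R = 255 × (1-C) × (1-K) = 255 × 0.63 × 0.14 = 22.491 → 22
G = 255 × (1-M) × (1-K) = 255 × 0.62 × 0.14 = 22.134 → 22
B = 255 × (1-Y) × (1-K) = 255 × 0.07 × 0.14 = 2.499 → 2
= RGB(22, 22, 2)


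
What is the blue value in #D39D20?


Color: #D39D20
R = D3 = 211
G = 9D = 157
B = 20 = 32
Blue = 32


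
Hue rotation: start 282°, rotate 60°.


New hue = (H + rotation) mod 360
New hue = (282 + 60) mod 360
= 342 mod 360
= 342°


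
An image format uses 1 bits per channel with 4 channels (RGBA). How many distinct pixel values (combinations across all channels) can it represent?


Total bits = 1 bits/channel × 4 channels = 4 bits
Distinct pixel values = 2^4
= 16 pixel values


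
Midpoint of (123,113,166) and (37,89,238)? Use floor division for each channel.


Midpoint: each channel = ⌊(C₁+C₂)/2⌋
R: ⌊(123+37)/2⌋ = 80
G: ⌊(113+89)/2⌋ = 101
B: ⌊(166+238)/2⌋ = 202
= RGB(80, 101, 202)


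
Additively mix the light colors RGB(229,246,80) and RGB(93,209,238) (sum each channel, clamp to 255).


Additive: each channel = min(255, C₁+C₂)
R: 229+93 = 322 → 255
G: 246+209 = 455 → 255
B: 80+238 = 318 → 255
= RGB(255, 255, 255)


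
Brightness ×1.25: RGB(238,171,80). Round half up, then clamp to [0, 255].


Multiply each channel by 1.25, round half up, clamp to [0, 255]
R: 238×1.25 = 297.5 → round → 298 → clamp → 255
G: 171×1.25 = 213.75 → round → 214
B: 80×1.25 = 100
= RGB(255, 214, 100)


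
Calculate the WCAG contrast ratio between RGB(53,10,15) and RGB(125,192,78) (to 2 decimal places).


Linearize each sRGB channel c=v/255: c/12.92 if c ≤ 0.04045 else ((c+0.055)/1.055)^2.4
L = 0.2126×R_lin + 0.7152×G_lin + 0.0722×B_lin
Color 1 (53,10,15):
  R=53: 53/255≈0.2078 > 0.04045 → ((0.2078+0.055)/1.055)^2.4 ≈ 0.03560
  G=10: 10/255≈0.0392 ≤ 0.04045 → 0.0392/12.92 ≈ 0.00304
  B=15: 15/255≈0.0588 > 0.04045 → ((0.0588+0.055)/1.055)^2.4 ≈ 0.00478
  L1 = 0.2126×0.03560 + 0.7152×0.00304 + 0.0722×0.00478 ≈ 0.01008
Color 2 (125,192,78):
  R=125: 125/255≈0.4902 > 0.04045 → ((0.4902+0.055)/1.055)^2.4 ≈ 0.20508
  G=192: 192/255≈0.7529 > 0.04045 → ((0.7529+0.055)/1.055)^2.4 ≈ 0.52712
  B=78: 78/255≈0.3059 > 0.04045 → ((0.3059+0.055)/1.055)^2.4 ≈ 0.07619
  L2 = 0.2126×0.20508 + 0.7152×0.52712 + 0.0722×0.07619 ≈ 0.42609
Lighter = 0.42609, Darker = 0.01008
Ratio = (L_lighter + 0.05) / (L_darker + 0.05)
Ratio = (0.42609 + 0.05) / (0.01008 + 0.05) = 0.47609 / 0.06008 ≈ 7.9237
Ratio ≈ 7.92:1


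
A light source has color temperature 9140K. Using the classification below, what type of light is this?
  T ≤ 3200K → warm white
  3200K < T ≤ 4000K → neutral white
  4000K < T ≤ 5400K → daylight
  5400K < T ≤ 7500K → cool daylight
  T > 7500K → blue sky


Temperature: 9140K
9140K > 7500K → blue sky
Classification: blue sky


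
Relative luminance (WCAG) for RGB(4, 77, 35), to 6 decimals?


Linearize each channel (sRGB transfer function): c = v/255; c_lin = c/12.92 if c ≤ 0.04045, else ((c+0.055)/1.055)^2.4
  R: 4/255 ≈ 0.015686 ≤ 0.04045 → 0.015686/12.92 ≈ 0.001214
  G: 77/255 ≈ 0.301961 > 0.04045 → ((0.301961+0.055)/1.055)^2.4 ≈ 0.074214
  B: 35/255 ≈ 0.137255 > 0.04045 → ((0.137255+0.055)/1.055)^2.4 ≈ 0.016807
R_lin = 0.001214, G_lin = 0.074214, B_lin = 0.016807
L = 0.2126×R + 0.7152×G + 0.0722×B
L = 0.2126×0.001214 + 0.7152×0.074214 + 0.0722×0.016807
L ≈ 0.054549


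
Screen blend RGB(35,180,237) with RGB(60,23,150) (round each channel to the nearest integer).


Screen: C = 255 - (255-A)×(255-B)/255, rounded to nearest integer
R: 255 - (255-35)×(255-60)/255 = 255 - 42900/255 ≈ 255 - 168.235 = 86.765 → 87
G: 255 - (255-180)×(255-23)/255 = 255 - 17400/255 ≈ 255 - 68.235 = 186.765 → 187
B: 255 - (255-237)×(255-150)/255 = 255 - 1890/255 ≈ 255 - 7.412 = 247.588 → 248
= RGB(87, 187, 248)


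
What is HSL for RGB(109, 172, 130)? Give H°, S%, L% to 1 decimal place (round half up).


Normalize: R'=109/255≈0.4275, G'=172/255≈0.6745, B'=130/255≈0.5098
Max=172/255, Min=109/255, Δ=Max-Min=63/255
L = (Max+Min)/2 = (172+109)/510 = 281/510 = 0.55098… → L = 55.1%
L > 0.5 → S = Δ/(2-Max-Min) = 63/(510-172-109) = 63/229 = 0.27510… → S = 27.5%
(the 1/255 factors cancel in S and H, so raw channel differences can be used)
Max is G' → H = 60 × ((B-R)/Δ + 2) = 60 × ((130-109)/63 + 2)
  21/63 + 2 = 0.3333… + 2 = 2.3333…
  H = 60 × 2.3333… = 140° → H = 140.0°
= HSL(140.0°, 27.5%, 55.1%)


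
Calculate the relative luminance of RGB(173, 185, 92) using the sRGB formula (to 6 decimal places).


Linearize each channel (sRGB transfer function): c = v/255; c_lin = c/12.92 if c ≤ 0.04045, else ((c+0.055)/1.055)^2.4
  R: 173/255 ≈ 0.678431 > 0.04045 → ((0.678431+0.055)/1.055)^2.4 ≈ 0.417885
  G: 185/255 ≈ 0.725490 > 0.04045 → ((0.725490+0.055)/1.055)^2.4 ≈ 0.485150
  B: 92/255 ≈ 0.360784 > 0.04045 → ((0.360784+0.055)/1.055)^2.4 ≈ 0.107023
R_lin = 0.417885, G_lin = 0.485150, B_lin = 0.107023
L = 0.2126×R + 0.7152×G + 0.0722×B
L = 0.2126×0.417885 + 0.7152×0.485150 + 0.0722×0.107023
L ≈ 0.443549


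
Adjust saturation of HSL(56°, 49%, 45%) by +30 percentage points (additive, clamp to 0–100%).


Original S = 49%
Adjustment = +30 percentage points
New S = 49 + (30) = 79
Clamp to [0, 100] → 79
= HSL(56°, 79%, 45%)


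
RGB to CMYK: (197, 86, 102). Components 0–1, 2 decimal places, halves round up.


R'=197/255≈0.7725, G'=86/255≈0.3373, B'=102/255≈0.4000
K = 1 - max(R',G',B') = 1 - 197/255 = 58/255 = 0.22745… → 0.23
(1-R'-K)/(1-K) simplifies to (max-R)/max with max = 197:
C = (197-197)/197 = 0/197 = 0 → 0.00
M = (197-86)/197 = 111/197 = 0.56345… → 0.56
Y = (197-102)/197 = 95/197 = 0.48223… → 0.48
= CMYK(0.00, 0.56, 0.48, 0.23)


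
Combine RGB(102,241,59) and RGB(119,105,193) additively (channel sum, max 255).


Additive: each channel = min(255, C₁+C₂)
R: 102+119 = 221 → 221
G: 241+105 = 346 → 255
B: 59+193 = 252 → 252
= RGB(221, 255, 252)


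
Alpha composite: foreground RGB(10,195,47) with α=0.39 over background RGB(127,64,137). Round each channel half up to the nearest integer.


C = α×F + (1-α)×B, with 1-α = 0.61
R: 0.39×10 + 0.61×127 = 3.90 + 77.47 = 81.37 → 81
G: 0.39×195 + 0.61×64 = 76.05 + 39.04 = 115.09 → 115
B: 0.39×47 + 0.61×137 = 18.33 + 83.57 = 101.90 → 102
= RGB(81, 115, 102)


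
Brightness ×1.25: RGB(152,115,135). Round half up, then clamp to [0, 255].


Multiply each channel by 1.25, round half up, clamp to [0, 255]
R: 152×1.25 = 190
G: 115×1.25 = 143.75 → round → 144
B: 135×1.25 = 168.75 → round → 169
= RGB(190, 144, 169)


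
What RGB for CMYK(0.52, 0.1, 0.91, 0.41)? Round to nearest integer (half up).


R = 255 × (1-C) × (1-K) = 255 × 0.48 × 0.59 = 72.216 → 72
G = 255 × (1-M) × (1-K) = 255 × 0.90 × 0.59 = 135.405 → 135
B = 255 × (1-Y) × (1-K) = 255 × 0.09 × 0.59 = 13.5405 → 14
= RGB(72, 135, 14)


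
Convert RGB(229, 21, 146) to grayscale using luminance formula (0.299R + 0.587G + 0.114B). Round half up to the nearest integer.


Gray = 0.299×R + 0.587×G + 0.114×B
Gray = 0.299×229 + 0.587×21 + 0.114×146
Gray = 68.471 + 12.327 + 16.644
Gray = 97.442 → round half up → 97
Gray = 97


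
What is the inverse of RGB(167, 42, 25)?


Invert: (255-R, 255-G, 255-B)
R: 255-167 = 88
G: 255-42 = 213
B: 255-25 = 230
= RGB(88, 213, 230)


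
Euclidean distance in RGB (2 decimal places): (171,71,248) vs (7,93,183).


d = √[(R₁-R₂)² + (G₁-G₂)² + (B₁-B₂)²]
d = √[(171-7)² + (71-93)² + (248-183)²]
d = √[26896 + 484 + 4225]
d = √31605
d ≈ 177.78


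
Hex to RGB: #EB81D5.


EB → 235 (R)
81 → 129 (G)
D5 → 213 (B)
= RGB(235, 129, 213)


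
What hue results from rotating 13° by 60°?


New hue = (H + rotation) mod 360
New hue = (13 + 60) mod 360
= 73 mod 360
= 73°


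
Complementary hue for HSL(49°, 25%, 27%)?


Complement = opposite side of color wheel = hue + 180°
H' = (49 + 180) mod 360 = 229°
S and L unchanged.
= HSL(229°, 25%, 27%)


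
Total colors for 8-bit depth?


Colors = 2^bits = 2^8
= 256 colors


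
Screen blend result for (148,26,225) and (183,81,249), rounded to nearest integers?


Screen: C = 255 - (255-A)×(255-B)/255, rounded to nearest integer
R: 255 - (255-148)×(255-183)/255 = 255 - 7704/255 ≈ 255 - 30.212 = 224.788 → 225
G: 255 - (255-26)×(255-81)/255 = 255 - 39846/255 ≈ 255 - 156.259 = 98.741 → 99
B: 255 - (255-225)×(255-249)/255 = 255 - 180/255 ≈ 255 - 0.706 = 254.294 → 254
= RGB(225, 99, 254)


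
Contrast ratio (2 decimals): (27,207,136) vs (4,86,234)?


Linearize each sRGB channel c=v/255: c/12.92 if c ≤ 0.04045 else ((c+0.055)/1.055)^2.4
L = 0.2126×R_lin + 0.7152×G_lin + 0.0722×B_lin
Color 1 (27,207,136):
  R=27: 27/255≈0.1059 > 0.04045 → ((0.1059+0.055)/1.055)^2.4 ≈ 0.01096
  G=207: 207/255≈0.8118 > 0.04045 → ((0.8118+0.055)/1.055)^2.4 ≈ 0.62396
  B=136: 136/255≈0.5333 > 0.04045 → ((0.5333+0.055)/1.055)^2.4 ≈ 0.24620
  L1 = 0.2126×0.01096 + 0.7152×0.62396 + 0.0722×0.24620 ≈ 0.46636
Color 2 (4,86,234):
  R=4: 4/255≈0.0157 ≤ 0.04045 → 0.0157/12.92 ≈ 0.00121
  G=86: 86/255≈0.3373 > 0.04045 → ((0.3373+0.055)/1.055)^2.4 ≈ 0.09306
  B=234: 234/255≈0.9176 > 0.04045 → ((0.9176+0.055)/1.055)^2.4 ≈ 0.82279
  L2 = 0.2126×0.00121 + 0.7152×0.09306 + 0.0722×0.82279 ≈ 0.12622
Lighter = 0.46636, Darker = 0.12622
Ratio = (L_lighter + 0.05) / (L_darker + 0.05)
Ratio = (0.46636 + 0.05) / (0.12622 + 0.05) = 0.51636 / 0.17622 ≈ 2.9302
Ratio ≈ 2.93:1


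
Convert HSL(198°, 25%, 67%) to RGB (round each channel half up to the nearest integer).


H=198°, S=0.25, L=0.67
C = (1-|2L-1|)×S = (1-|0.34|)×0.25 = 0.165
H' = H/60 = 198/60 ≈ 3.3000; X = C×(1-|H' mod 2 - 1|) = 0.1155
m = L - C/2 = 0.67 - 0.0825 = 0.5875
Sector ⌊H'⌋ = 3 → (R',G',B') = (0.0, 0.1155, 0.165)
RGB = ((R'+m)×255, (G'+m)×255, (B'+m)×255) = (149.8125, 179.265, 191.8875)
Round half up → RGB(150, 179, 192)


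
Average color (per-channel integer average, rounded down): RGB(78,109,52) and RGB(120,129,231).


Midpoint: each channel = ⌊(C₁+C₂)/2⌋
R: ⌊(78+120)/2⌋ = 99
G: ⌊(109+129)/2⌋ = 119
B: ⌊(52+231)/2⌋ = 141
= RGB(99, 119, 141)


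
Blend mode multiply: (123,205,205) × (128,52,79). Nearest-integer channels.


Multiply: C = A×B/255, rounded to nearest integer
R: 123×128/255 = 15744/255 ≈ 61.741 → 62
G: 205×52/255 = 10660/255 ≈ 41.804 → 42
B: 205×79/255 = 16195/255 ≈ 63.510 → 64
= RGB(62, 42, 64)


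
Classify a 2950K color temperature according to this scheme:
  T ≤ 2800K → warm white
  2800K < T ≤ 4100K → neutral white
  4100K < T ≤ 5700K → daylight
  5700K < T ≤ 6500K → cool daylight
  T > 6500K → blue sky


Temperature: 2950K
2800K < 2950K ≤ 4100K → neutral white
Classification: neutral white


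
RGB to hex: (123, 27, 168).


R = 123 → 7B (hex)
G = 27 → 1B (hex)
B = 168 → A8 (hex)
Hex = #7B1BA8


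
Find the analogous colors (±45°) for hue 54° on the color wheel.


Base hue: 54°
Left analog: (54 - 45) mod 360 = 9°
Right analog: (54 + 45) mod 360 = 99°
Analogous hues = 9° and 99°


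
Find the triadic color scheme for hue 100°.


Triadic: equally spaced at 120° intervals
H1 = 100°
H2 = (100 + 120) mod 360 = 220°
H3 = (100 + 240) mod 360 = 340°
Triadic = 100°, 220°, 340°


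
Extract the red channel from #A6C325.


Color: #A6C325
R = A6 = 166
G = C3 = 195
B = 25 = 37
Red = 166


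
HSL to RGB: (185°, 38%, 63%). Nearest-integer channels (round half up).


H=185°, S=0.38, L=0.63
C = (1-|2L-1|)×S = (1-|0.26|)×0.38 = 0.2812
H' = H/60 = 185/60 ≈ 3.0833; X = C×(1-|H' mod 2 - 1|) ≈ 0.2578
m = L - C/2 = 0.63 - 0.1406 = 0.4894
Sector ⌊H'⌋ = 3 → (R',G',B') = (0.0, ≈0.2578, 0.2812)
RGB = ((R'+m)×255, (G'+m)×255, (B'+m)×255) = (124.797, 190.5275, 196.503)
Round half up → RGB(125, 191, 197)


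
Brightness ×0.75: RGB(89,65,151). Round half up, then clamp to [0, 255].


Multiply each channel by 0.75, round half up, clamp to [0, 255]
R: 89×0.75 = 66.75 → round → 67
G: 65×0.75 = 48.75 → round → 49
B: 151×0.75 = 113.25 → round → 113
= RGB(67, 49, 113)


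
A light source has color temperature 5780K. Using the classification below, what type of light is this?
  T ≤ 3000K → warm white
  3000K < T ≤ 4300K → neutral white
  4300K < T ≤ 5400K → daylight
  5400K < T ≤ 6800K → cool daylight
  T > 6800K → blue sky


Temperature: 5780K
5400K < 5780K ≤ 6800K → cool daylight
Classification: cool daylight


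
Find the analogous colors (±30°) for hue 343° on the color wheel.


Base hue: 343°
Left analog: (343 - 30) mod 360 = 313°
Right analog: (343 + 30) mod 360 = 13°
Analogous hues = 313° and 13°


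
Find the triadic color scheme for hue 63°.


Triadic: equally spaced at 120° intervals
H1 = 63°
H2 = (63 + 120) mod 360 = 183°
H3 = (63 + 240) mod 360 = 303°
Triadic = 63°, 183°, 303°


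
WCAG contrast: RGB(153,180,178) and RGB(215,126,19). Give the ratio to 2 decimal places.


Linearize each sRGB channel c=v/255: c/12.92 if c ≤ 0.04045 else ((c+0.055)/1.055)^2.4
L = 0.2126×R_lin + 0.7152×G_lin + 0.0722×B_lin
Color 1 (153,180,178):
  R=153: 153/255≈0.6000 > 0.04045 → ((0.6000+0.055)/1.055)^2.4 ≈ 0.31855
  G=180: 180/255≈0.7059 > 0.04045 → ((0.7059+0.055)/1.055)^2.4 ≈ 0.45641
  B=178: 178/255≈0.6980 > 0.04045 → ((0.6980+0.055)/1.055)^2.4 ≈ 0.44520
  L1 = 0.2126×0.31855 + 0.7152×0.45641 + 0.0722×0.44520 ≈ 0.42629
Color 2 (215,126,19):
  R=215: 215/255≈0.8431 > 0.04045 → ((0.8431+0.055)/1.055)^2.4 ≈ 0.67954
  G=126: 126/255≈0.4941 > 0.04045 → ((0.4941+0.055)/1.055)^2.4 ≈ 0.20864
  B=19: 19/255≈0.0745 > 0.04045 → ((0.0745+0.055)/1.055)^2.4 ≈ 0.00651
  L2 = 0.2126×0.67954 + 0.7152×0.20864 + 0.0722×0.00651 ≈ 0.29416
Lighter = 0.42629, Darker = 0.29416
Ratio = (L_lighter + 0.05) / (L_darker + 0.05)
Ratio = (0.42629 + 0.05) / (0.29416 + 0.05) = 0.47629 / 0.34416 ≈ 1.3839
Ratio ≈ 1.38:1


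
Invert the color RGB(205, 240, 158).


Invert: (255-R, 255-G, 255-B)
R: 255-205 = 50
G: 255-240 = 15
B: 255-158 = 97
= RGB(50, 15, 97)


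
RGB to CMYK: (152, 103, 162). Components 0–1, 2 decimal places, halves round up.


R'=152/255≈0.5961, G'=103/255≈0.4039, B'=162/255≈0.6353
K = 1 - max(R',G',B') = 1 - 162/255 = 93/255 = 0.36470… → 0.36
(1-R'-K)/(1-K) simplifies to (max-R)/max with max = 162:
C = (162-152)/162 = 10/162 = 0.06172… → 0.06
M = (162-103)/162 = 59/162 = 0.36419… → 0.36
Y = (162-162)/162 = 0/162 = 0 → 0.00
= CMYK(0.06, 0.36, 0.00, 0.36)


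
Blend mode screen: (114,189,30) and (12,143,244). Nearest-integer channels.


Screen: C = 255 - (255-A)×(255-B)/255, rounded to nearest integer
R: 255 - (255-114)×(255-12)/255 = 255 - 34263/255 ≈ 255 - 134.365 = 120.635 → 121
G: 255 - (255-189)×(255-143)/255 = 255 - 7392/255 ≈ 255 - 28.988 = 226.012 → 226
B: 255 - (255-30)×(255-244)/255 = 255 - 2475/255 ≈ 255 - 9.706 = 245.294 → 245
= RGB(121, 226, 245)


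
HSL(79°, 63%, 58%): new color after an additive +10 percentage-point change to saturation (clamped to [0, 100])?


Original S = 63%
Adjustment = +10 percentage points
New S = 63 + (10) = 73
Clamp to [0, 100] → 73
= HSL(79°, 73%, 58%)


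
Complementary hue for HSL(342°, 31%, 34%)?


Complement = opposite side of color wheel = hue + 180°
H' = (342 + 180) mod 360 = 162°
S and L unchanged.
= HSL(162°, 31%, 34%)


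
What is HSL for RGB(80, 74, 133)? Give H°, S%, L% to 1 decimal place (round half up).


Normalize: R'=80/255≈0.3137, G'=74/255≈0.2902, B'=133/255≈0.5216
Max=133/255, Min=74/255, Δ=Max-Min=59/255
L = (Max+Min)/2 = (133+74)/510 = 207/510 = 0.40588… → L = 40.6%
L ≤ 0.5 → S = Δ/(Max+Min) = 59/(133+74) = 59/207 = 0.28502… → S = 28.5%
(the 1/255 factors cancel in S and H, so raw channel differences can be used)
Max is B' → H = 60 × ((R-G)/Δ + 4) = 60 × ((80-74)/59 + 4)
  6/59 + 4 = 0.1016… + 4 = 4.1016…
  H = 60 × 4.1016… = 246.101…° → H = 246.1°
= HSL(246.1°, 28.5%, 40.6%)


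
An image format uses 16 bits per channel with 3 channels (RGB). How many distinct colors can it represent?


Total bits = 16 bits/channel × 3 channels = 48 bits
Distinct colors = 2^48
= 281,474,976,710,656 colors


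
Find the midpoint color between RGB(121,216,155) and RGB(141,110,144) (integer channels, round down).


Midpoint: each channel = ⌊(C₁+C₂)/2⌋
R: ⌊(121+141)/2⌋ = 131
G: ⌊(216+110)/2⌋ = 163
B: ⌊(155+144)/2⌋ = 149
= RGB(131, 163, 149)
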